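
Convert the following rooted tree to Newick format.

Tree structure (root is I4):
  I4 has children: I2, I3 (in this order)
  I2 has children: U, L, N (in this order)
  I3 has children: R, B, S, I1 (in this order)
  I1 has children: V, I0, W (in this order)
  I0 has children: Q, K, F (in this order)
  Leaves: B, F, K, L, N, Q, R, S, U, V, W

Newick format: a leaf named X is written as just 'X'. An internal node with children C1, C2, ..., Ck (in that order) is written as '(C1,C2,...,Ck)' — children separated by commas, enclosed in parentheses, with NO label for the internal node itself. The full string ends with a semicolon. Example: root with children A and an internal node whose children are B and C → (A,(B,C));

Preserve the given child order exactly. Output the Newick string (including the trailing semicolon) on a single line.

internal I4 with children ['I2', 'I3']
  internal I2 with children ['U', 'L', 'N']
    leaf 'U' → 'U'
    leaf 'L' → 'L'
    leaf 'N' → 'N'
  → '(U,L,N)'
  internal I3 with children ['R', 'B', 'S', 'I1']
    leaf 'R' → 'R'
    leaf 'B' → 'B'
    leaf 'S' → 'S'
    internal I1 with children ['V', 'I0', 'W']
      leaf 'V' → 'V'
      internal I0 with children ['Q', 'K', 'F']
        leaf 'Q' → 'Q'
        leaf 'K' → 'K'
        leaf 'F' → 'F'
      → '(Q,K,F)'
      leaf 'W' → 'W'
    → '(V,(Q,K,F),W)'
  → '(R,B,S,(V,(Q,K,F),W))'
→ '((U,L,N),(R,B,S,(V,(Q,K,F),W)))'
Final: ((U,L,N),(R,B,S,(V,(Q,K,F),W)));

Answer: ((U,L,N),(R,B,S,(V,(Q,K,F),W)));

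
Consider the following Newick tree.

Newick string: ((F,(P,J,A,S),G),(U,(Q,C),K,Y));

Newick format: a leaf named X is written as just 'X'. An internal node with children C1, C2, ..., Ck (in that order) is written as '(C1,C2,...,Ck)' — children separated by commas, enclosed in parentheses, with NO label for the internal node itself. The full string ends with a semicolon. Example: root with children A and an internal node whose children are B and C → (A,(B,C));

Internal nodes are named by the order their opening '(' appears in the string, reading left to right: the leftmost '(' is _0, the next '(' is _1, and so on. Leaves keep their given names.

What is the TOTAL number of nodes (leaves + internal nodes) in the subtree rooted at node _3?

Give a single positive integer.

Answer: 7

Derivation:
Newick: ((F,(P,J,A,S),G),(U,(Q,C),K,Y));
Locate _3: it is the '(' at position 17 (the 4th '(' reading left to right).
Query: subtree rooted at _3
_3: subtree_size = 1 + 6
  U: subtree_size = 1 + 0
  _4: subtree_size = 1 + 2
    Q: subtree_size = 1 + 0
    C: subtree_size = 1 + 0
  K: subtree_size = 1 + 0
  Y: subtree_size = 1 + 0
Total subtree size of _3: 7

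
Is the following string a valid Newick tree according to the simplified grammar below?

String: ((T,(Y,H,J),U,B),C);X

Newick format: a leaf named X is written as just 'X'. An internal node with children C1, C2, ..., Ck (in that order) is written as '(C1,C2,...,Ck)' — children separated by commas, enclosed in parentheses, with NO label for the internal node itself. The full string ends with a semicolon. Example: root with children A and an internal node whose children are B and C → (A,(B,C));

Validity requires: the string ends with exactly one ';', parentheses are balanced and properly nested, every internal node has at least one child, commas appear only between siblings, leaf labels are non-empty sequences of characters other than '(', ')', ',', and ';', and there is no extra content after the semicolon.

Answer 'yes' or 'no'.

Input: ((T,(Y,H,J),U,B),C);X
Paren balance: 3 '(' vs 3 ')' OK
Ends with single ';': False
Full parse: FAILS (must end with ;)
Valid: False

Answer: no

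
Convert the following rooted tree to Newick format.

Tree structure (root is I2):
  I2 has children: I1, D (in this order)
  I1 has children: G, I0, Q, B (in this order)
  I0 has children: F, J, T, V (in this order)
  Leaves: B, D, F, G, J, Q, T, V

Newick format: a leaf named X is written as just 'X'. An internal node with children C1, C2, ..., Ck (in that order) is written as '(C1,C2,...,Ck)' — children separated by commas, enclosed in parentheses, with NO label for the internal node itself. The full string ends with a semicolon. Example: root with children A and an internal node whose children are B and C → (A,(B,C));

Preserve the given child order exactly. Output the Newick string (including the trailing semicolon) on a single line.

internal I2 with children ['I1', 'D']
  internal I1 with children ['G', 'I0', 'Q', 'B']
    leaf 'G' → 'G'
    internal I0 with children ['F', 'J', 'T', 'V']
      leaf 'F' → 'F'
      leaf 'J' → 'J'
      leaf 'T' → 'T'
      leaf 'V' → 'V'
    → '(F,J,T,V)'
    leaf 'Q' → 'Q'
    leaf 'B' → 'B'
  → '(G,(F,J,T,V),Q,B)'
  leaf 'D' → 'D'
→ '((G,(F,J,T,V),Q,B),D)'
Final: ((G,(F,J,T,V),Q,B),D);

Answer: ((G,(F,J,T,V),Q,B),D);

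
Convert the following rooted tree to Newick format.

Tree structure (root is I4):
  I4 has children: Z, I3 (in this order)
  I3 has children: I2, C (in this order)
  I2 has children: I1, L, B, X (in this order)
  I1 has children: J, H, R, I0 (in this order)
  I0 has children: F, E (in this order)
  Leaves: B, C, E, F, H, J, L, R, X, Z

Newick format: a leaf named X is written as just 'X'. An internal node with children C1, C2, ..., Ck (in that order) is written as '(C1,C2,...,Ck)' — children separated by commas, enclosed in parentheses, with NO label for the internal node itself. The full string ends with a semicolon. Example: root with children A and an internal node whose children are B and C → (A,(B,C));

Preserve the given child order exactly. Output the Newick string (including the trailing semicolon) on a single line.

Answer: (Z,(((J,H,R,(F,E)),L,B,X),C));

Derivation:
internal I4 with children ['Z', 'I3']
  leaf 'Z' → 'Z'
  internal I3 with children ['I2', 'C']
    internal I2 with children ['I1', 'L', 'B', 'X']
      internal I1 with children ['J', 'H', 'R', 'I0']
        leaf 'J' → 'J'
        leaf 'H' → 'H'
        leaf 'R' → 'R'
        internal I0 with children ['F', 'E']
          leaf 'F' → 'F'
          leaf 'E' → 'E'
        → '(F,E)'
      → '(J,H,R,(F,E))'
      leaf 'L' → 'L'
      leaf 'B' → 'B'
      leaf 'X' → 'X'
    → '((J,H,R,(F,E)),L,B,X)'
    leaf 'C' → 'C'
  → '(((J,H,R,(F,E)),L,B,X),C)'
→ '(Z,(((J,H,R,(F,E)),L,B,X),C))'
Final: (Z,(((J,H,R,(F,E)),L,B,X),C));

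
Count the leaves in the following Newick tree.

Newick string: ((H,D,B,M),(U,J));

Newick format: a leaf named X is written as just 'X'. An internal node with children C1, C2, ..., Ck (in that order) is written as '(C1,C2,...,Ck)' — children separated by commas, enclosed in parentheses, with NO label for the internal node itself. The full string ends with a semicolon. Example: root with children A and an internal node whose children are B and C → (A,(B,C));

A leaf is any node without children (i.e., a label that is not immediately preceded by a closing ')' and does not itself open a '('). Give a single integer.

Answer: 6

Derivation:
Newick: ((H,D,B,M),(U,J));
Scan left-to-right; a leaf is any maximal label run not followed by '(':
  pos 2: leaf 'H' → count = 1
  pos 4: leaf 'D' → count = 2
  pos 6: leaf 'B' → count = 3
  pos 8: leaf 'M' → count = 4
  pos 12: leaf 'U' → count = 5
  pos 14: leaf 'J' → count = 6
Total leaves: 6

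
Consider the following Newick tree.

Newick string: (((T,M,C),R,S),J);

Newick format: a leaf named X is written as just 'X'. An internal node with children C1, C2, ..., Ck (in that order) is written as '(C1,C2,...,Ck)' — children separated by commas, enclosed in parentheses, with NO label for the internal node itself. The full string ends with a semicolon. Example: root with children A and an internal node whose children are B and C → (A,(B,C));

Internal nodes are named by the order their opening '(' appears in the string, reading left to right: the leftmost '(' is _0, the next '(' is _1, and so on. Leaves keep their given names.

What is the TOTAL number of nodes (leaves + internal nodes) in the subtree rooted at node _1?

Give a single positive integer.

Newick: (((T,M,C),R,S),J);
Locate _1: it is the '(' at position 1 (the 2nd '(' reading left to right).
Query: subtree rooted at _1
_1: subtree_size = 1 + 6
  _2: subtree_size = 1 + 3
    T: subtree_size = 1 + 0
    M: subtree_size = 1 + 0
    C: subtree_size = 1 + 0
  R: subtree_size = 1 + 0
  S: subtree_size = 1 + 0
Total subtree size of _1: 7

Answer: 7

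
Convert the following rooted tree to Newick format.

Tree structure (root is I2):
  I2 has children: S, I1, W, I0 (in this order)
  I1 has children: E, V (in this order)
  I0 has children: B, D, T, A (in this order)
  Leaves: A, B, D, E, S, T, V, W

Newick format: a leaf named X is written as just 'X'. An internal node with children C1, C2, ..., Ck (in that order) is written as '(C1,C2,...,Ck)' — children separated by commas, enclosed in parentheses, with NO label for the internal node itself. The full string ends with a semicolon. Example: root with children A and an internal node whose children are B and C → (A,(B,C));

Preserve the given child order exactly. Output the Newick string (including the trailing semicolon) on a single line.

internal I2 with children ['S', 'I1', 'W', 'I0']
  leaf 'S' → 'S'
  internal I1 with children ['E', 'V']
    leaf 'E' → 'E'
    leaf 'V' → 'V'
  → '(E,V)'
  leaf 'W' → 'W'
  internal I0 with children ['B', 'D', 'T', 'A']
    leaf 'B' → 'B'
    leaf 'D' → 'D'
    leaf 'T' → 'T'
    leaf 'A' → 'A'
  → '(B,D,T,A)'
→ '(S,(E,V),W,(B,D,T,A))'
Final: (S,(E,V),W,(B,D,T,A));

Answer: (S,(E,V),W,(B,D,T,A));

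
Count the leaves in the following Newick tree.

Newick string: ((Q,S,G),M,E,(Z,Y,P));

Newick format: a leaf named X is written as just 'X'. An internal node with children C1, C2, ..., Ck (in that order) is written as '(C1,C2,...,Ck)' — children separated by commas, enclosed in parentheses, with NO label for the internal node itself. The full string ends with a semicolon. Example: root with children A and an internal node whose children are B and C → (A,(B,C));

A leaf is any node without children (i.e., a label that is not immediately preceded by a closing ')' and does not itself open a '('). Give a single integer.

Newick: ((Q,S,G),M,E,(Z,Y,P));
Scan left-to-right; a leaf is any maximal label run not followed by '(':
  pos 2: leaf 'Q' → count = 1
  pos 4: leaf 'S' → count = 2
  pos 6: leaf 'G' → count = 3
  pos 9: leaf 'M' → count = 4
  pos 11: leaf 'E' → count = 5
  pos 14: leaf 'Z' → count = 6
  pos 16: leaf 'Y' → count = 7
  pos 18: leaf 'P' → count = 8
Total leaves: 8

Answer: 8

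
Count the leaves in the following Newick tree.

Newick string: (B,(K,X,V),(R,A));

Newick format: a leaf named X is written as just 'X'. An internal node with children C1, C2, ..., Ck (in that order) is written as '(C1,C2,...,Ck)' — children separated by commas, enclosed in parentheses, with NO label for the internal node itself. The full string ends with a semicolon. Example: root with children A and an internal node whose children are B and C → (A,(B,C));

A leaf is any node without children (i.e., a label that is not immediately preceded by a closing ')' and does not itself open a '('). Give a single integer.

Newick: (B,(K,X,V),(R,A));
Scan left-to-right; a leaf is any maximal label run not followed by '(':
  pos 1: leaf 'B' → count = 1
  pos 4: leaf 'K' → count = 2
  pos 6: leaf 'X' → count = 3
  pos 8: leaf 'V' → count = 4
  pos 12: leaf 'R' → count = 5
  pos 14: leaf 'A' → count = 6
Total leaves: 6

Answer: 6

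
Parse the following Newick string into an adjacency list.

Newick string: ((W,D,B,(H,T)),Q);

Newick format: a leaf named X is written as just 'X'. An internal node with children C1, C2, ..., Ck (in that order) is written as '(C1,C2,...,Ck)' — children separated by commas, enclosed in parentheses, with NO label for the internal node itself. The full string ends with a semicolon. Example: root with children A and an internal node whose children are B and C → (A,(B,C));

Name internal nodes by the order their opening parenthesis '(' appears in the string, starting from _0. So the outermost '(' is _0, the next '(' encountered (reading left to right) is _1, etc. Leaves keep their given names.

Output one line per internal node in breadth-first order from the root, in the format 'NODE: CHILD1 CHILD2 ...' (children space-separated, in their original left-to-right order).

Input: ((W,D,B,(H,T)),Q);
Scanning left-to-right, naming '(' by encounter order:
  pos 0: '(' -> open internal node _0 (depth 1)
  pos 1: '(' -> open internal node _1 (depth 2)
  pos 8: '(' -> open internal node _2 (depth 3)
  pos 12: ')' -> close internal node _2 (now at depth 2)
  pos 13: ')' -> close internal node _1 (now at depth 1)
  pos 16: ')' -> close internal node _0 (now at depth 0)
Total internal nodes: 3
BFS adjacency from root:
  _0: _1 Q
  _1: W D B _2
  _2: H T

Answer: _0: _1 Q
_1: W D B _2
_2: H T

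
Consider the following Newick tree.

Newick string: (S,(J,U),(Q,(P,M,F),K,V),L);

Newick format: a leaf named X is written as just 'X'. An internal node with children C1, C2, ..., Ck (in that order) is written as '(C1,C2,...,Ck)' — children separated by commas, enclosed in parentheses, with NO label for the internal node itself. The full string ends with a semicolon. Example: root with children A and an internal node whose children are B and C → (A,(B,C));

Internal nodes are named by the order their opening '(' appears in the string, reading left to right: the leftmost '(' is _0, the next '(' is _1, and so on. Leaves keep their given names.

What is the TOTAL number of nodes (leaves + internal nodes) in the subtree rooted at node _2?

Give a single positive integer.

Answer: 8

Derivation:
Newick: (S,(J,U),(Q,(P,M,F),K,V),L);
Locate _2: it is the '(' at position 9 (the 3rd '(' reading left to right).
Query: subtree rooted at _2
_2: subtree_size = 1 + 7
  Q: subtree_size = 1 + 0
  _3: subtree_size = 1 + 3
    P: subtree_size = 1 + 0
    M: subtree_size = 1 + 0
    F: subtree_size = 1 + 0
  K: subtree_size = 1 + 0
  V: subtree_size = 1 + 0
Total subtree size of _2: 8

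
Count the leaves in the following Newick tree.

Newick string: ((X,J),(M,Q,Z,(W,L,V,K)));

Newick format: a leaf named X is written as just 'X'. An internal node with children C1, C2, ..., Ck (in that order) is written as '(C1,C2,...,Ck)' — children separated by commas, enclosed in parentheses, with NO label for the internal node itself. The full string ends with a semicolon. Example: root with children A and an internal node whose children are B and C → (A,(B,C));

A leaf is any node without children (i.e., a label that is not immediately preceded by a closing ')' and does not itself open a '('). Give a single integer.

Answer: 9

Derivation:
Newick: ((X,J),(M,Q,Z,(W,L,V,K)));
Scan left-to-right; a leaf is any maximal label run not followed by '(':
  pos 2: leaf 'X' → count = 1
  pos 4: leaf 'J' → count = 2
  pos 8: leaf 'M' → count = 3
  pos 10: leaf 'Q' → count = 4
  pos 12: leaf 'Z' → count = 5
  pos 15: leaf 'W' → count = 6
  pos 17: leaf 'L' → count = 7
  pos 19: leaf 'V' → count = 8
  pos 21: leaf 'K' → count = 9
Total leaves: 9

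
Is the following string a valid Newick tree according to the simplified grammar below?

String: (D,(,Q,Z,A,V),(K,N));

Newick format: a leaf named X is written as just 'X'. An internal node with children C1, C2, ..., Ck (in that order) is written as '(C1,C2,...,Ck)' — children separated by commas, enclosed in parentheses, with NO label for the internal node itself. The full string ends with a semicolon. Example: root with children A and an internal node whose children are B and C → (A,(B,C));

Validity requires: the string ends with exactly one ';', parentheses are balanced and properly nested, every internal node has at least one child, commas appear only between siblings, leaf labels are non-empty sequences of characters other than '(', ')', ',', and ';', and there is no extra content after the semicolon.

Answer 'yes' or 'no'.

Answer: no

Derivation:
Input: (D,(,Q,Z,A,V),(K,N));
Paren balance: 3 '(' vs 3 ')' OK
Ends with single ';': True
Full parse: FAILS (empty leaf label at pos 4)
Valid: False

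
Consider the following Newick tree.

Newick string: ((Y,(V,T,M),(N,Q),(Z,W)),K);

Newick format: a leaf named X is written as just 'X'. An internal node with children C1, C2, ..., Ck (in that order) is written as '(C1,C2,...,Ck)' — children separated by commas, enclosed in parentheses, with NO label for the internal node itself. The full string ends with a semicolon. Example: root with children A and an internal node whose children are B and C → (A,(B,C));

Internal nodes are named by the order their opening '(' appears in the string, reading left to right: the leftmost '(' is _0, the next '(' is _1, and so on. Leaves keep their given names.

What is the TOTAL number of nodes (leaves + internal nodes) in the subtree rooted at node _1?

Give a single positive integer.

Newick: ((Y,(V,T,M),(N,Q),(Z,W)),K);
Locate _1: it is the '(' at position 1 (the 2nd '(' reading left to right).
Query: subtree rooted at _1
_1: subtree_size = 1 + 11
  Y: subtree_size = 1 + 0
  _2: subtree_size = 1 + 3
    V: subtree_size = 1 + 0
    T: subtree_size = 1 + 0
    M: subtree_size = 1 + 0
  _3: subtree_size = 1 + 2
    N: subtree_size = 1 + 0
    Q: subtree_size = 1 + 0
  _4: subtree_size = 1 + 2
    Z: subtree_size = 1 + 0
    W: subtree_size = 1 + 0
Total subtree size of _1: 12

Answer: 12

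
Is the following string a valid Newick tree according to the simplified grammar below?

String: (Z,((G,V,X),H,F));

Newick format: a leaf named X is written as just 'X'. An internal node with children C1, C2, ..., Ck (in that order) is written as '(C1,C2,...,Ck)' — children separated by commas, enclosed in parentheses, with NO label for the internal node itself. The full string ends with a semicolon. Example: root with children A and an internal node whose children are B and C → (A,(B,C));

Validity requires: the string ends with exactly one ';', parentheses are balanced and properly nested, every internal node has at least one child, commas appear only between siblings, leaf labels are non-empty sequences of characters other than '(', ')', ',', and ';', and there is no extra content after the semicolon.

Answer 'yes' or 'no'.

Input: (Z,((G,V,X),H,F));
Paren balance: 3 '(' vs 3 ')' OK
Ends with single ';': True
Full parse: OK
Valid: True

Answer: yes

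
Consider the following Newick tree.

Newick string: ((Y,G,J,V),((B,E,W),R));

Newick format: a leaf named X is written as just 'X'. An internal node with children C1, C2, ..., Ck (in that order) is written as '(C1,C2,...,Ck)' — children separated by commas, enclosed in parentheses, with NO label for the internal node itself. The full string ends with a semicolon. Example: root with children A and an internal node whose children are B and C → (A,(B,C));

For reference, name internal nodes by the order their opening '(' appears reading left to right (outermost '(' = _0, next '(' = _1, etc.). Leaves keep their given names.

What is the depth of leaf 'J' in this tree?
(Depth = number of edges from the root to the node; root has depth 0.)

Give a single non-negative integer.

Newick: ((Y,G,J,V),((B,E,W),R));
Naming internals by '(' encounter order: outermost '(' = _0, next = _1, ...
Query node: J
Path from root: _0 -> _1 -> J
Depth of J: 2 (number of edges from root)

Answer: 2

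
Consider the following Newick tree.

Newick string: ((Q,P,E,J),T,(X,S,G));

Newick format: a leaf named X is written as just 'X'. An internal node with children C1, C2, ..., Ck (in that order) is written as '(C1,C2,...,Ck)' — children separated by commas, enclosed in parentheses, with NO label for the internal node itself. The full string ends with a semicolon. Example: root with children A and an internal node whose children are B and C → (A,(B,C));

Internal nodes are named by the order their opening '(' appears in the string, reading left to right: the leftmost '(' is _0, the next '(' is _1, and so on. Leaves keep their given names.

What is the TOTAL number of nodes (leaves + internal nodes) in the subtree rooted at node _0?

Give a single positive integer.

Newick: ((Q,P,E,J),T,(X,S,G));
Locate _0: it is the '(' at position 0 (the 1st '(' reading left to right).
Query: subtree rooted at _0
_0: subtree_size = 1 + 10
  _1: subtree_size = 1 + 4
    Q: subtree_size = 1 + 0
    P: subtree_size = 1 + 0
    E: subtree_size = 1 + 0
    J: subtree_size = 1 + 0
  T: subtree_size = 1 + 0
  _2: subtree_size = 1 + 3
    X: subtree_size = 1 + 0
    S: subtree_size = 1 + 0
    G: subtree_size = 1 + 0
Total subtree size of _0: 11

Answer: 11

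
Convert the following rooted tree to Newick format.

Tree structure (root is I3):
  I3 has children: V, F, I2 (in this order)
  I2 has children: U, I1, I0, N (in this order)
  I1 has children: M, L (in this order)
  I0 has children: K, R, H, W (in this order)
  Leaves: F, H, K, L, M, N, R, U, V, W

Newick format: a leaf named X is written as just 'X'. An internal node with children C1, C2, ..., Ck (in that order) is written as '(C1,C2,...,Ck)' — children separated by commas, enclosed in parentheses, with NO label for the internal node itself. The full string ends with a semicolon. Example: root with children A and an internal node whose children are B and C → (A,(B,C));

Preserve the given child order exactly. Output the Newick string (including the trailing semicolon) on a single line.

Answer: (V,F,(U,(M,L),(K,R,H,W),N));

Derivation:
internal I3 with children ['V', 'F', 'I2']
  leaf 'V' → 'V'
  leaf 'F' → 'F'
  internal I2 with children ['U', 'I1', 'I0', 'N']
    leaf 'U' → 'U'
    internal I1 with children ['M', 'L']
      leaf 'M' → 'M'
      leaf 'L' → 'L'
    → '(M,L)'
    internal I0 with children ['K', 'R', 'H', 'W']
      leaf 'K' → 'K'
      leaf 'R' → 'R'
      leaf 'H' → 'H'
      leaf 'W' → 'W'
    → '(K,R,H,W)'
    leaf 'N' → 'N'
  → '(U,(M,L),(K,R,H,W),N)'
→ '(V,F,(U,(M,L),(K,R,H,W),N))'
Final: (V,F,(U,(M,L),(K,R,H,W),N));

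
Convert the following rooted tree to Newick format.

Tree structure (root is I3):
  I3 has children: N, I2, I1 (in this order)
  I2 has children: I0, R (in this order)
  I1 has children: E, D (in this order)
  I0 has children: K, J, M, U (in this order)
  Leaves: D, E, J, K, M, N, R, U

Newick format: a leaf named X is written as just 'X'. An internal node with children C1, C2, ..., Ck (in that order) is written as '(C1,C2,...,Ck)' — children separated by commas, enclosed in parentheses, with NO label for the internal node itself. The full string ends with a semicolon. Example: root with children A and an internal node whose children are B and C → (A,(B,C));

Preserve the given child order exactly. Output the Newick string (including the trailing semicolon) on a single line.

Answer: (N,((K,J,M,U),R),(E,D));

Derivation:
internal I3 with children ['N', 'I2', 'I1']
  leaf 'N' → 'N'
  internal I2 with children ['I0', 'R']
    internal I0 with children ['K', 'J', 'M', 'U']
      leaf 'K' → 'K'
      leaf 'J' → 'J'
      leaf 'M' → 'M'
      leaf 'U' → 'U'
    → '(K,J,M,U)'
    leaf 'R' → 'R'
  → '((K,J,M,U),R)'
  internal I1 with children ['E', 'D']
    leaf 'E' → 'E'
    leaf 'D' → 'D'
  → '(E,D)'
→ '(N,((K,J,M,U),R),(E,D))'
Final: (N,((K,J,M,U),R),(E,D));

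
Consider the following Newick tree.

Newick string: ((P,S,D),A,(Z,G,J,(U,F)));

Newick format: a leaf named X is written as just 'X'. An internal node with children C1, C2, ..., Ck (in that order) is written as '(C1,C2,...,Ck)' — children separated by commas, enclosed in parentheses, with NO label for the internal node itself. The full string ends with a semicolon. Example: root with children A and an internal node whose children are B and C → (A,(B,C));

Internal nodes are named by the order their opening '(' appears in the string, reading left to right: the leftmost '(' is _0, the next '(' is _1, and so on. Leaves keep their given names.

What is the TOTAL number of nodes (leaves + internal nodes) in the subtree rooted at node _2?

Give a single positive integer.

Answer: 7

Derivation:
Newick: ((P,S,D),A,(Z,G,J,(U,F)));
Locate _2: it is the '(' at position 11 (the 3rd '(' reading left to right).
Query: subtree rooted at _2
_2: subtree_size = 1 + 6
  Z: subtree_size = 1 + 0
  G: subtree_size = 1 + 0
  J: subtree_size = 1 + 0
  _3: subtree_size = 1 + 2
    U: subtree_size = 1 + 0
    F: subtree_size = 1 + 0
Total subtree size of _2: 7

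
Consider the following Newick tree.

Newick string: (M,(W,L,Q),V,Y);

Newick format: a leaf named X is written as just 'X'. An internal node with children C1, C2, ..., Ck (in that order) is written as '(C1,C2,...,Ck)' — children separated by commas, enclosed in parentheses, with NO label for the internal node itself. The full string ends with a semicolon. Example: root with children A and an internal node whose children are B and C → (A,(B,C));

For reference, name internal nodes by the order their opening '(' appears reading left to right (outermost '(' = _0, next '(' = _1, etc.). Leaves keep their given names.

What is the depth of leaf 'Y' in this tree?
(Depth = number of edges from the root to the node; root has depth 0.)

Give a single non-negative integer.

Answer: 1

Derivation:
Newick: (M,(W,L,Q),V,Y);
Naming internals by '(' encounter order: outermost '(' = _0, next = _1, ...
Query node: Y
Path from root: _0 -> Y
Depth of Y: 1 (number of edges from root)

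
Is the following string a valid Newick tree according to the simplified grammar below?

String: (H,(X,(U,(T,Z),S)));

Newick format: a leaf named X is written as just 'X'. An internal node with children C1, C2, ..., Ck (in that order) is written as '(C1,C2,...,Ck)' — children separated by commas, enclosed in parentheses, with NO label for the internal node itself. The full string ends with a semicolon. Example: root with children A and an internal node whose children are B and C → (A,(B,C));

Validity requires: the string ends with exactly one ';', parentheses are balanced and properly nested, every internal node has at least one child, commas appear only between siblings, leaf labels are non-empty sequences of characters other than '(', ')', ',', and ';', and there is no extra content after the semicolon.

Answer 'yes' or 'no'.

Answer: yes

Derivation:
Input: (H,(X,(U,(T,Z),S)));
Paren balance: 4 '(' vs 4 ')' OK
Ends with single ';': True
Full parse: OK
Valid: True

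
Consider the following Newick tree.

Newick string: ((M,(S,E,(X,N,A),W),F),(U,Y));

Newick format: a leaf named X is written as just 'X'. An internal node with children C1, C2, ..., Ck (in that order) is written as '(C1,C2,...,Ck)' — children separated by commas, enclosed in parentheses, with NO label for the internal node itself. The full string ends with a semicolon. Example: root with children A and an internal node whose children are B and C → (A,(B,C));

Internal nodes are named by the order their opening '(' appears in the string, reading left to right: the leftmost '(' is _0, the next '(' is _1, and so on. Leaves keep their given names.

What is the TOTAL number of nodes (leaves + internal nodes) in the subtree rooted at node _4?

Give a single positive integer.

Newick: ((M,(S,E,(X,N,A),W),F),(U,Y));
Locate _4: it is the '(' at position 23 (the 5th '(' reading left to right).
Query: subtree rooted at _4
_4: subtree_size = 1 + 2
  U: subtree_size = 1 + 0
  Y: subtree_size = 1 + 0
Total subtree size of _4: 3

Answer: 3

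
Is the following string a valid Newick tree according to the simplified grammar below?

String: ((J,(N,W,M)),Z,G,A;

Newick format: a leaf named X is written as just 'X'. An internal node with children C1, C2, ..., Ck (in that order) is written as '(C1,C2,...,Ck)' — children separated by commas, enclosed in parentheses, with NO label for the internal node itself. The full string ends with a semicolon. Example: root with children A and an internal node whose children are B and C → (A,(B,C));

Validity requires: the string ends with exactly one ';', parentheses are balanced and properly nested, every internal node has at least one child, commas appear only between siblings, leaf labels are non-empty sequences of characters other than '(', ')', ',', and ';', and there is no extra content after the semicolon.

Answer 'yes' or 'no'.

Input: ((J,(N,W,M)),Z,G,A;
Paren balance: 3 '(' vs 2 ')' MISMATCH
Ends with single ';': True
Full parse: FAILS (expected , or ) at pos 18)
Valid: False

Answer: no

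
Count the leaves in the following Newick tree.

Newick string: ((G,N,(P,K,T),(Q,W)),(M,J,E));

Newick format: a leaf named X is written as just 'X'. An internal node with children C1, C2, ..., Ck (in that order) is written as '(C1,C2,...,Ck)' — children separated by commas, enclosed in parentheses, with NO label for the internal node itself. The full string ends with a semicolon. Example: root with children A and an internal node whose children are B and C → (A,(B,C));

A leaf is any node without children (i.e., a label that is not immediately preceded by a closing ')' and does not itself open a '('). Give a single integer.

Answer: 10

Derivation:
Newick: ((G,N,(P,K,T),(Q,W)),(M,J,E));
Scan left-to-right; a leaf is any maximal label run not followed by '(':
  pos 2: leaf 'G' → count = 1
  pos 4: leaf 'N' → count = 2
  pos 7: leaf 'P' → count = 3
  pos 9: leaf 'K' → count = 4
  pos 11: leaf 'T' → count = 5
  pos 15: leaf 'Q' → count = 6
  pos 17: leaf 'W' → count = 7
  pos 22: leaf 'M' → count = 8
  pos 24: leaf 'J' → count = 9
  pos 26: leaf 'E' → count = 10
Total leaves: 10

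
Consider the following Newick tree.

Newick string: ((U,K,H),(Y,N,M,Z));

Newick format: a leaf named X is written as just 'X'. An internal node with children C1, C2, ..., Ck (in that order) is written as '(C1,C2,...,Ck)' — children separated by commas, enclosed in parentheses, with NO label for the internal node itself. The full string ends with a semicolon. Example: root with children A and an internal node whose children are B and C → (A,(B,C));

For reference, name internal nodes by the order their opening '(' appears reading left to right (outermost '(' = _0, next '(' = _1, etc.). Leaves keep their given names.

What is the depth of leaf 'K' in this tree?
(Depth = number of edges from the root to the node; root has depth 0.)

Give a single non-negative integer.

Newick: ((U,K,H),(Y,N,M,Z));
Naming internals by '(' encounter order: outermost '(' = _0, next = _1, ...
Query node: K
Path from root: _0 -> _1 -> K
Depth of K: 2 (number of edges from root)

Answer: 2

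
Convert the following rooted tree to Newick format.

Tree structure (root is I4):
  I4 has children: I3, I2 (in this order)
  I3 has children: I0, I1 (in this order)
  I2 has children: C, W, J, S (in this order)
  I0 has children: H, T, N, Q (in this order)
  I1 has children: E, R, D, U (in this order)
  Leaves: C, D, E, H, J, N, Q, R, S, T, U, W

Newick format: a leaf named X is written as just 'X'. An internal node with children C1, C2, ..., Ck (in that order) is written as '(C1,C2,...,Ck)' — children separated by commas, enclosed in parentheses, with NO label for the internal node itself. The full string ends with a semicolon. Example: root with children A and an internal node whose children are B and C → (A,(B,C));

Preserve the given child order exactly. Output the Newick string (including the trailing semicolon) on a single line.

Answer: (((H,T,N,Q),(E,R,D,U)),(C,W,J,S));

Derivation:
internal I4 with children ['I3', 'I2']
  internal I3 with children ['I0', 'I1']
    internal I0 with children ['H', 'T', 'N', 'Q']
      leaf 'H' → 'H'
      leaf 'T' → 'T'
      leaf 'N' → 'N'
      leaf 'Q' → 'Q'
    → '(H,T,N,Q)'
    internal I1 with children ['E', 'R', 'D', 'U']
      leaf 'E' → 'E'
      leaf 'R' → 'R'
      leaf 'D' → 'D'
      leaf 'U' → 'U'
    → '(E,R,D,U)'
  → '((H,T,N,Q),(E,R,D,U))'
  internal I2 with children ['C', 'W', 'J', 'S']
    leaf 'C' → 'C'
    leaf 'W' → 'W'
    leaf 'J' → 'J'
    leaf 'S' → 'S'
  → '(C,W,J,S)'
→ '(((H,T,N,Q),(E,R,D,U)),(C,W,J,S))'
Final: (((H,T,N,Q),(E,R,D,U)),(C,W,J,S));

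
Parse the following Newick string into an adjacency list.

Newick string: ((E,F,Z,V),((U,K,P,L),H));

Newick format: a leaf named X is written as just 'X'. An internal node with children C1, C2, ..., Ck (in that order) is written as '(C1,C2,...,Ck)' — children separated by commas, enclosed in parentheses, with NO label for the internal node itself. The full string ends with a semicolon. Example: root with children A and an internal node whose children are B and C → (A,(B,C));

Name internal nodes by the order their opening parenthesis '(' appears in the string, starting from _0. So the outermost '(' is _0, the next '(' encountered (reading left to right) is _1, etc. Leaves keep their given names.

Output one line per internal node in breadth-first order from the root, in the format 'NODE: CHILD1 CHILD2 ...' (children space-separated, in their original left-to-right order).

Answer: _0: _1 _2
_1: E F Z V
_2: _3 H
_3: U K P L

Derivation:
Input: ((E,F,Z,V),((U,K,P,L),H));
Scanning left-to-right, naming '(' by encounter order:
  pos 0: '(' -> open internal node _0 (depth 1)
  pos 1: '(' -> open internal node _1 (depth 2)
  pos 9: ')' -> close internal node _1 (now at depth 1)
  pos 11: '(' -> open internal node _2 (depth 2)
  pos 12: '(' -> open internal node _3 (depth 3)
  pos 20: ')' -> close internal node _3 (now at depth 2)
  pos 23: ')' -> close internal node _2 (now at depth 1)
  pos 24: ')' -> close internal node _0 (now at depth 0)
Total internal nodes: 4
BFS adjacency from root:
  _0: _1 _2
  _1: E F Z V
  _2: _3 H
  _3: U K P L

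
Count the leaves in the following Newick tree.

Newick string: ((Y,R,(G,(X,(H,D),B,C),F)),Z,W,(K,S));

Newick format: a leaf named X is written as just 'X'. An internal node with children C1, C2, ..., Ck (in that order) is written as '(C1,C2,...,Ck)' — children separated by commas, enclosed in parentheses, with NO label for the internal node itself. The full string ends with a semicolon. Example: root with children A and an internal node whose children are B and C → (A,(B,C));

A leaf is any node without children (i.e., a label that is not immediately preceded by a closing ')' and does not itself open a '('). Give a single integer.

Newick: ((Y,R,(G,(X,(H,D),B,C),F)),Z,W,(K,S));
Scan left-to-right; a leaf is any maximal label run not followed by '(':
  pos 2: leaf 'Y' → count = 1
  pos 4: leaf 'R' → count = 2
  pos 7: leaf 'G' → count = 3
  pos 10: leaf 'X' → count = 4
  pos 13: leaf 'H' → count = 5
  pos 15: leaf 'D' → count = 6
  pos 18: leaf 'B' → count = 7
  pos 20: leaf 'C' → count = 8
  pos 23: leaf 'F' → count = 9
  pos 27: leaf 'Z' → count = 10
  pos 29: leaf 'W' → count = 11
  pos 32: leaf 'K' → count = 12
  pos 34: leaf 'S' → count = 13
Total leaves: 13

Answer: 13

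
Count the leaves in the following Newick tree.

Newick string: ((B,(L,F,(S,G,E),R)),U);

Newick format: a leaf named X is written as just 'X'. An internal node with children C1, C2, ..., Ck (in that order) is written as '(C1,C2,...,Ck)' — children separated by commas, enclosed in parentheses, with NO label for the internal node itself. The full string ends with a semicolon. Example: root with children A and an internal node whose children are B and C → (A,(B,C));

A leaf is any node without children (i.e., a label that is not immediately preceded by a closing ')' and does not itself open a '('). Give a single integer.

Newick: ((B,(L,F,(S,G,E),R)),U);
Scan left-to-right; a leaf is any maximal label run not followed by '(':
  pos 2: leaf 'B' → count = 1
  pos 5: leaf 'L' → count = 2
  pos 7: leaf 'F' → count = 3
  pos 10: leaf 'S' → count = 4
  pos 12: leaf 'G' → count = 5
  pos 14: leaf 'E' → count = 6
  pos 17: leaf 'R' → count = 7
  pos 21: leaf 'U' → count = 8
Total leaves: 8

Answer: 8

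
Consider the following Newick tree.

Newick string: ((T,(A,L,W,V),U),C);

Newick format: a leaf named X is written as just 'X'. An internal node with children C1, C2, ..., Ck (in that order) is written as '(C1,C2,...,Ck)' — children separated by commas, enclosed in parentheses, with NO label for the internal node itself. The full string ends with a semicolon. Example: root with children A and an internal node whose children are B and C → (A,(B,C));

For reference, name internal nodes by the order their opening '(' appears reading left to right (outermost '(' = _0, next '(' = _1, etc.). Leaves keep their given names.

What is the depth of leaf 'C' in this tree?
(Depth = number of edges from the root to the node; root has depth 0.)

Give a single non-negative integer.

Newick: ((T,(A,L,W,V),U),C);
Naming internals by '(' encounter order: outermost '(' = _0, next = _1, ...
Query node: C
Path from root: _0 -> C
Depth of C: 1 (number of edges from root)

Answer: 1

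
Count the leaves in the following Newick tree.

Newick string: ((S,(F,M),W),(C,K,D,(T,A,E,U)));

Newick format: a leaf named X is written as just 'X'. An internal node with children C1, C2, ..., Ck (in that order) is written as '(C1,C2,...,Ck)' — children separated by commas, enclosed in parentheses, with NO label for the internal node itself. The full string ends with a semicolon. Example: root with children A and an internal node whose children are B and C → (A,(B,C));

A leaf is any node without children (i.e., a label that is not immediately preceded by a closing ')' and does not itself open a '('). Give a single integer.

Answer: 11

Derivation:
Newick: ((S,(F,M),W),(C,K,D,(T,A,E,U)));
Scan left-to-right; a leaf is any maximal label run not followed by '(':
  pos 2: leaf 'S' → count = 1
  pos 5: leaf 'F' → count = 2
  pos 7: leaf 'M' → count = 3
  pos 10: leaf 'W' → count = 4
  pos 14: leaf 'C' → count = 5
  pos 16: leaf 'K' → count = 6
  pos 18: leaf 'D' → count = 7
  pos 21: leaf 'T' → count = 8
  pos 23: leaf 'A' → count = 9
  pos 25: leaf 'E' → count = 10
  pos 27: leaf 'U' → count = 11
Total leaves: 11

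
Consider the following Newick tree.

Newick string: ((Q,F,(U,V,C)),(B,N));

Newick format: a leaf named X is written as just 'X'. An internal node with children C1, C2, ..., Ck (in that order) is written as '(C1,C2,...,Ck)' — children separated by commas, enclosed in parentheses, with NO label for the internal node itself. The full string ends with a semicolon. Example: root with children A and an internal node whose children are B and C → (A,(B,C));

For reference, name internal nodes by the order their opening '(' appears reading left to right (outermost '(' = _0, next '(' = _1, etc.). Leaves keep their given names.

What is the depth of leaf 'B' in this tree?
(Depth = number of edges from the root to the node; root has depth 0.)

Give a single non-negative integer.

Newick: ((Q,F,(U,V,C)),(B,N));
Naming internals by '(' encounter order: outermost '(' = _0, next = _1, ...
Query node: B
Path from root: _0 -> _3 -> B
Depth of B: 2 (number of edges from root)

Answer: 2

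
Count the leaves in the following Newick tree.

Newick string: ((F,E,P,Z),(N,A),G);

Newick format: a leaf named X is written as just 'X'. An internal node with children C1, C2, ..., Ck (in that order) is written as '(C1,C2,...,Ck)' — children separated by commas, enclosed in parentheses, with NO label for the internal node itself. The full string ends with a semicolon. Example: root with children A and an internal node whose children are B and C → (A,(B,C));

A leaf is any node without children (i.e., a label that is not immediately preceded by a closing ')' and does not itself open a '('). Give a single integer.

Newick: ((F,E,P,Z),(N,A),G);
Scan left-to-right; a leaf is any maximal label run not followed by '(':
  pos 2: leaf 'F' → count = 1
  pos 4: leaf 'E' → count = 2
  pos 6: leaf 'P' → count = 3
  pos 8: leaf 'Z' → count = 4
  pos 12: leaf 'N' → count = 5
  pos 14: leaf 'A' → count = 6
  pos 17: leaf 'G' → count = 7
Total leaves: 7

Answer: 7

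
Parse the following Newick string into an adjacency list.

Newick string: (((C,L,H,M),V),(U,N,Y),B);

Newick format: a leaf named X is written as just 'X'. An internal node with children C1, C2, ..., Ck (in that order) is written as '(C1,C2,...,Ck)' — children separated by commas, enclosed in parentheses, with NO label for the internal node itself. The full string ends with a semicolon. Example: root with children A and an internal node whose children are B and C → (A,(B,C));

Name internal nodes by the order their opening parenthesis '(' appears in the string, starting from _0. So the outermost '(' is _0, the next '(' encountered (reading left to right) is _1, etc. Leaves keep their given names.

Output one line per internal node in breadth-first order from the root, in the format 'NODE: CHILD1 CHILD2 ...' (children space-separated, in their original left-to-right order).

Input: (((C,L,H,M),V),(U,N,Y),B);
Scanning left-to-right, naming '(' by encounter order:
  pos 0: '(' -> open internal node _0 (depth 1)
  pos 1: '(' -> open internal node _1 (depth 2)
  pos 2: '(' -> open internal node _2 (depth 3)
  pos 10: ')' -> close internal node _2 (now at depth 2)
  pos 13: ')' -> close internal node _1 (now at depth 1)
  pos 15: '(' -> open internal node _3 (depth 2)
  pos 21: ')' -> close internal node _3 (now at depth 1)
  pos 24: ')' -> close internal node _0 (now at depth 0)
Total internal nodes: 4
BFS adjacency from root:
  _0: _1 _3 B
  _1: _2 V
  _3: U N Y
  _2: C L H M

Answer: _0: _1 _3 B
_1: _2 V
_3: U N Y
_2: C L H M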